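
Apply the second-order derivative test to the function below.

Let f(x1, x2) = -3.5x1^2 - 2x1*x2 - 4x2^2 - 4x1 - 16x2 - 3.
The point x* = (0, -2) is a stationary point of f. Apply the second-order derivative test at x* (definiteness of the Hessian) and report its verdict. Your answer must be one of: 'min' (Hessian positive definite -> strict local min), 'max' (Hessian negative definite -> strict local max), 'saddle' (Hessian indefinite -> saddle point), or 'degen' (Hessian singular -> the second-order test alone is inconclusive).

Compute the Hessian H = grad^2 f:
  H = [[-7, -2], [-2, -8]]
Verify stationarity: grad f(x*) = H x* + g = (0, 0).
Eigenvalues of H: -9.5616, -5.4384.
Both eigenvalues < 0, so H is negative definite -> x* is a strict local max.

max


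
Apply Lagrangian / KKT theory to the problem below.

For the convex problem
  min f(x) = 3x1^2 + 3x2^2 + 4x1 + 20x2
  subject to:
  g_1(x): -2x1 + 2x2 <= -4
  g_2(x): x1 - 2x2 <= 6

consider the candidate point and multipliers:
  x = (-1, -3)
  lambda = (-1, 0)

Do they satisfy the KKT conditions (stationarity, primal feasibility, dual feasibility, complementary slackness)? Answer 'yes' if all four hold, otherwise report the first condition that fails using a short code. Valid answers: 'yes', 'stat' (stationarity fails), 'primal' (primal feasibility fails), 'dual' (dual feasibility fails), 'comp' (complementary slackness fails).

Gradient of f: grad f(x) = Q x + c = (-2, 2)
Constraint values g_i(x) = a_i^T x - b_i:
  g_1((-1, -3)) = 0
  g_2((-1, -3)) = -1
Stationarity residual: grad f(x) + sum_i lambda_i a_i = (0, 0)
  -> stationarity OK
Primal feasibility (all g_i <= 0): OK
Dual feasibility (all lambda_i >= 0): FAILS
Complementary slackness (lambda_i * g_i(x) = 0 for all i): OK

Verdict: the first failing condition is dual_feasibility -> dual.

dual


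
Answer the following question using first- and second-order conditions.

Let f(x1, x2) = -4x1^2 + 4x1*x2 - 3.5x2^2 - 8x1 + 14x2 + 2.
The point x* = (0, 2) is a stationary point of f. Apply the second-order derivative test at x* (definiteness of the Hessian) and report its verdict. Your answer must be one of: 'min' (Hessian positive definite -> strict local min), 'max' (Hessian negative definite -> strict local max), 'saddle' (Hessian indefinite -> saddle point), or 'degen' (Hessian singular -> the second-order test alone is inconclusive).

Compute the Hessian H = grad^2 f:
  H = [[-8, 4], [4, -7]]
Verify stationarity: grad f(x*) = H x* + g = (0, 0).
Eigenvalues of H: -11.5311, -3.4689.
Both eigenvalues < 0, so H is negative definite -> x* is a strict local max.

max


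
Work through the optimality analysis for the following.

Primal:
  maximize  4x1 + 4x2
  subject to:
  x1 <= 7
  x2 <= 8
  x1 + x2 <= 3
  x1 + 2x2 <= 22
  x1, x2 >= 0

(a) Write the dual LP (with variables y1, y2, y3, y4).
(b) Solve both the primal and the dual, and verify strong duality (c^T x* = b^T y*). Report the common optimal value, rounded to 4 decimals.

The standard primal-dual pair for 'max c^T x s.t. A x <= b, x >= 0' is:
  Dual:  min b^T y  s.t.  A^T y >= c,  y >= 0.

So the dual LP is:
  minimize  7y1 + 8y2 + 3y3 + 22y4
  subject to:
    y1 + y3 + y4 >= 4
    y2 + y3 + 2y4 >= 4
    y1, y2, y3, y4 >= 0

Solving the primal: x* = (3, 0).
  primal value c^T x* = 12.
Solving the dual: y* = (0, 0, 4, 0).
  dual value b^T y* = 12.
Strong duality: c^T x* = b^T y*. Confirmed.

12


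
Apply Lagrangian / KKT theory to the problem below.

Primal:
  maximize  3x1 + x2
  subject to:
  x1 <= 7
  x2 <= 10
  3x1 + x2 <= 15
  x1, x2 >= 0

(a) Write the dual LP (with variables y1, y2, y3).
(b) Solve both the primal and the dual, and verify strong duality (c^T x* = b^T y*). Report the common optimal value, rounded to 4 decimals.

The standard primal-dual pair for 'max c^T x s.t. A x <= b, x >= 0' is:
  Dual:  min b^T y  s.t.  A^T y >= c,  y >= 0.

So the dual LP is:
  minimize  7y1 + 10y2 + 15y3
  subject to:
    y1 + 3y3 >= 3
    y2 + y3 >= 1
    y1, y2, y3 >= 0

Solving the primal: x* = (5, 0).
  primal value c^T x* = 15.
Solving the dual: y* = (0, 0, 1).
  dual value b^T y* = 15.
Strong duality: c^T x* = b^T y*. Confirmed.

15


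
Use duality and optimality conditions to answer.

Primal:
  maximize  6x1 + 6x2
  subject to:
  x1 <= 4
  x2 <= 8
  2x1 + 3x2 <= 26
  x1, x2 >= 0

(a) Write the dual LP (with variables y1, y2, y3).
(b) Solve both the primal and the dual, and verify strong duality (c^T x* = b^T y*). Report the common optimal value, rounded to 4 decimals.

The standard primal-dual pair for 'max c^T x s.t. A x <= b, x >= 0' is:
  Dual:  min b^T y  s.t.  A^T y >= c,  y >= 0.

So the dual LP is:
  minimize  4y1 + 8y2 + 26y3
  subject to:
    y1 + 2y3 >= 6
    y2 + 3y3 >= 6
    y1, y2, y3 >= 0

Solving the primal: x* = (4, 6).
  primal value c^T x* = 60.
Solving the dual: y* = (2, 0, 2).
  dual value b^T y* = 60.
Strong duality: c^T x* = b^T y*. Confirmed.

60


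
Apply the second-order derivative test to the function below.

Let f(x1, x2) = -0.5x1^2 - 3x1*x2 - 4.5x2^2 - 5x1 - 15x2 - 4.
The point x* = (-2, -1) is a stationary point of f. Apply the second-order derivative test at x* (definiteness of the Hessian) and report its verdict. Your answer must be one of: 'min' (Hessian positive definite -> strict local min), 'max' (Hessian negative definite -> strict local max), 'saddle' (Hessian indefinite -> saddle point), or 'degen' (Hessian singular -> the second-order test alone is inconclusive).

Compute the Hessian H = grad^2 f:
  H = [[-1, -3], [-3, -9]]
Verify stationarity: grad f(x*) = H x* + g = (0, 0).
Eigenvalues of H: -10, 0.
H has a zero eigenvalue (singular; negative semidefinite but not definite), so H is neither positive definite, negative definite, nor indefinite. The second-order test alone is inconclusive -> degen.
(Indeed, f is constant along the null direction of H through x*, so x* is not a strict local extremum.)

degen


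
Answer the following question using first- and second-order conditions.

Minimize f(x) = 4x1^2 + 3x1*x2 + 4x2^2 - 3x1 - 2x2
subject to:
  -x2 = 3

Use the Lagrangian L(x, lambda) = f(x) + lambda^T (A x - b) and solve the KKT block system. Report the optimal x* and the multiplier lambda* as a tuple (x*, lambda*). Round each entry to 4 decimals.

Form the Lagrangian:
  L(x, lambda) = (1/2) x^T Q x + c^T x + lambda^T (A x - b)
Stationarity (grad_x L = 0): Q x + c + A^T lambda = 0.
Primal feasibility: A x = b.

This gives the KKT block system:
  [ Q   A^T ] [ x     ]   [-c ]
  [ A    0  ] [ lambda ] = [ b ]

Solving the linear system:
  x*      = (1.5, -3)
  lambda* = (-21.5)
  f(x*)   = 33

x* = (1.5, -3), lambda* = (-21.5)


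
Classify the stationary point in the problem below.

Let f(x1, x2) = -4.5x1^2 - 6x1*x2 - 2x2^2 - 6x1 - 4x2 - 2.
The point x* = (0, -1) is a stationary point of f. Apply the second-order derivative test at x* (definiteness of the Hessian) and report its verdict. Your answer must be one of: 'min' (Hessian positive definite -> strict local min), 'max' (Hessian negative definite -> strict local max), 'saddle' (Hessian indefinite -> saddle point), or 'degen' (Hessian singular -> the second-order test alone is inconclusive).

Compute the Hessian H = grad^2 f:
  H = [[-9, -6], [-6, -4]]
Verify stationarity: grad f(x*) = H x* + g = (0, 0).
Eigenvalues of H: -13, 0.
H has a zero eigenvalue (singular; negative semidefinite but not definite), so H is neither positive definite, negative definite, nor indefinite. The second-order test alone is inconclusive -> degen.
(Indeed, f is constant along the null direction of H through x*, so x* is not a strict local extremum.)

degen


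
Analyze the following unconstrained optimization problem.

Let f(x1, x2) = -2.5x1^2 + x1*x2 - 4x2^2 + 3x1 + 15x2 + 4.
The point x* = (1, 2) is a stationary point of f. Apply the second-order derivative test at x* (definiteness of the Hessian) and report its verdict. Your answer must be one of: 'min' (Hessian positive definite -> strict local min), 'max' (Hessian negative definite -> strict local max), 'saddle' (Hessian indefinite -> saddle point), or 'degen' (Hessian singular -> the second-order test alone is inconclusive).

Compute the Hessian H = grad^2 f:
  H = [[-5, 1], [1, -8]]
Verify stationarity: grad f(x*) = H x* + g = (0, 0).
Eigenvalues of H: -8.3028, -4.6972.
Both eigenvalues < 0, so H is negative definite -> x* is a strict local max.

max


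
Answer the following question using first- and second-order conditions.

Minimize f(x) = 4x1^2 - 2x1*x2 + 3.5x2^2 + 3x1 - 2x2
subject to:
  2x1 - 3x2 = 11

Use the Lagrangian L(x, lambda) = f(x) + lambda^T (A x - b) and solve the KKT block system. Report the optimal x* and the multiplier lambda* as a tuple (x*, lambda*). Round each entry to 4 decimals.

Form the Lagrangian:
  L(x, lambda) = (1/2) x^T Q x + c^T x + lambda^T (A x - b)
Stationarity (grad_x L = 0): Q x + c + A^T lambda = 0.
Primal feasibility: A x = b.

This gives the KKT block system:
  [ Q   A^T ] [ x     ]   [-c ]
  [ A    0  ] [ lambda ] = [ b ]

Solving the linear system:
  x*      = (0.9605, -3.0263)
  lambda* = (-8.3684)
  f(x*)   = 50.4934

x* = (0.9605, -3.0263), lambda* = (-8.3684)


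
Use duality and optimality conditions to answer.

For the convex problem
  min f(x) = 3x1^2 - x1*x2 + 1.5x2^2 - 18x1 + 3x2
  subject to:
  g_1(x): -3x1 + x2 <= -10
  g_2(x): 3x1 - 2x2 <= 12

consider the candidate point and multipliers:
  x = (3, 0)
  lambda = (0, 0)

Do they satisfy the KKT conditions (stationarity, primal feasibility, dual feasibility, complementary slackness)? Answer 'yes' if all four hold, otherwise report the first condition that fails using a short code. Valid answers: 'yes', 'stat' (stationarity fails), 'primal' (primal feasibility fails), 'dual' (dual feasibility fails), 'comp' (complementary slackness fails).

Gradient of f: grad f(x) = Q x + c = (0, 0)
Constraint values g_i(x) = a_i^T x - b_i:
  g_1((3, 0)) = 1
  g_2((3, 0)) = -3
Stationarity residual: grad f(x) + sum_i lambda_i a_i = (0, 0)
  -> stationarity OK
Primal feasibility (all g_i <= 0): FAILS
Dual feasibility (all lambda_i >= 0): OK
Complementary slackness (lambda_i * g_i(x) = 0 for all i): OK

Verdict: the first failing condition is primal_feasibility -> primal.

primal


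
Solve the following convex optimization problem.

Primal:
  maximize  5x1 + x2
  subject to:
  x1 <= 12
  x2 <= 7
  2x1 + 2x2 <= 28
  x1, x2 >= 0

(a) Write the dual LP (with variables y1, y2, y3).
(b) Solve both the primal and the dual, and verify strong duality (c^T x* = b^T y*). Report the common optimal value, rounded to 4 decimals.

The standard primal-dual pair for 'max c^T x s.t. A x <= b, x >= 0' is:
  Dual:  min b^T y  s.t.  A^T y >= c,  y >= 0.

So the dual LP is:
  minimize  12y1 + 7y2 + 28y3
  subject to:
    y1 + 2y3 >= 5
    y2 + 2y3 >= 1
    y1, y2, y3 >= 0

Solving the primal: x* = (12, 2).
  primal value c^T x* = 62.
Solving the dual: y* = (4, 0, 0.5).
  dual value b^T y* = 62.
Strong duality: c^T x* = b^T y*. Confirmed.

62


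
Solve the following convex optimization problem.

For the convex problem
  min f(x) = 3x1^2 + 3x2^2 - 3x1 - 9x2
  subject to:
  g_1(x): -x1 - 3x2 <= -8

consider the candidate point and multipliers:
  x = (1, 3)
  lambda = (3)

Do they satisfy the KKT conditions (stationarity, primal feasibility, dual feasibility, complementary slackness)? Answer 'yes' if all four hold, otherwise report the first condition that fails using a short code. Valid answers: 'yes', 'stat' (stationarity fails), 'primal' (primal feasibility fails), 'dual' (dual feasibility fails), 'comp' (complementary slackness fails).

Gradient of f: grad f(x) = Q x + c = (3, 9)
Constraint values g_i(x) = a_i^T x - b_i:
  g_1((1, 3)) = -2
Stationarity residual: grad f(x) + sum_i lambda_i a_i = (0, 0)
  -> stationarity OK
Primal feasibility (all g_i <= 0): OK
Dual feasibility (all lambda_i >= 0): OK
Complementary slackness (lambda_i * g_i(x) = 0 for all i): FAILS

Verdict: the first failing condition is complementary_slackness -> comp.

comp


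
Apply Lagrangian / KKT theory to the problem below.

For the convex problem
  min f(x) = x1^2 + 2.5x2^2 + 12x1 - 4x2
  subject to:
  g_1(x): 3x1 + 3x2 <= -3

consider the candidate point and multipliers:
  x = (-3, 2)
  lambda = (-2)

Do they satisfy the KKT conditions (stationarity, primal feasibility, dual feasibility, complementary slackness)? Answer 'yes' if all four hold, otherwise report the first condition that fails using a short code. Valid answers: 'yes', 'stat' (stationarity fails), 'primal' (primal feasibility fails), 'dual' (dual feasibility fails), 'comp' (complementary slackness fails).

Gradient of f: grad f(x) = Q x + c = (6, 6)
Constraint values g_i(x) = a_i^T x - b_i:
  g_1((-3, 2)) = 0
Stationarity residual: grad f(x) + sum_i lambda_i a_i = (0, 0)
  -> stationarity OK
Primal feasibility (all g_i <= 0): OK
Dual feasibility (all lambda_i >= 0): FAILS
Complementary slackness (lambda_i * g_i(x) = 0 for all i): OK

Verdict: the first failing condition is dual_feasibility -> dual.

dual


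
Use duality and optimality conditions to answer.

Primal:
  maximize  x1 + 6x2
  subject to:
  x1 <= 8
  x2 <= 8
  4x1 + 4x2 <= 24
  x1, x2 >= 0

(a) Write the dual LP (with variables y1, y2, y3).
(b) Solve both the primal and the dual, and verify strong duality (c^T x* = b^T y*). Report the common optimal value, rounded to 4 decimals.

The standard primal-dual pair for 'max c^T x s.t. A x <= b, x >= 0' is:
  Dual:  min b^T y  s.t.  A^T y >= c,  y >= 0.

So the dual LP is:
  minimize  8y1 + 8y2 + 24y3
  subject to:
    y1 + 4y3 >= 1
    y2 + 4y3 >= 6
    y1, y2, y3 >= 0

Solving the primal: x* = (0, 6).
  primal value c^T x* = 36.
Solving the dual: y* = (0, 0, 1.5).
  dual value b^T y* = 36.
Strong duality: c^T x* = b^T y*. Confirmed.

36


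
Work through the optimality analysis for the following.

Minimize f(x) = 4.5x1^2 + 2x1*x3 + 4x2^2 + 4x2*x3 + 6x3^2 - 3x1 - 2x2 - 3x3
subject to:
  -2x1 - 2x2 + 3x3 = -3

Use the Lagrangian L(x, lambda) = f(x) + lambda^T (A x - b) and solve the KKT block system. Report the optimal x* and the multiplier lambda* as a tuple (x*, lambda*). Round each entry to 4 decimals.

Form the Lagrangian:
  L(x, lambda) = (1/2) x^T Q x + c^T x + lambda^T (A x - b)
Stationarity (grad_x L = 0): Q x + c + A^T lambda = 0.
Primal feasibility: A x = b.

This gives the KKT block system:
  [ Q   A^T ] [ x     ]   [-c ]
  [ A    0  ] [ lambda ] = [ b ]

Solving the linear system:
  x*      = (0.5676, 0.5734, -0.2394)
  lambda* = (0.8147)
  f(x*)   = 0.1564

x* = (0.5676, 0.5734, -0.2394), lambda* = (0.8147)


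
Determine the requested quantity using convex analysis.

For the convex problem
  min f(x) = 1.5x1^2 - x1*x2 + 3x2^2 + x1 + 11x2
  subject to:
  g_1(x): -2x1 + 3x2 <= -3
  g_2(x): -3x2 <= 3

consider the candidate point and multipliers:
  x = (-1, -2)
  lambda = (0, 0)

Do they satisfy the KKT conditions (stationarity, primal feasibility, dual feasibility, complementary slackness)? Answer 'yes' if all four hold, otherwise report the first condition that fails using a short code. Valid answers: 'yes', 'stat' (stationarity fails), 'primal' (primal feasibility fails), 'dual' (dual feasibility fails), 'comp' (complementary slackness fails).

Gradient of f: grad f(x) = Q x + c = (0, 0)
Constraint values g_i(x) = a_i^T x - b_i:
  g_1((-1, -2)) = -1
  g_2((-1, -2)) = 3
Stationarity residual: grad f(x) + sum_i lambda_i a_i = (0, 0)
  -> stationarity OK
Primal feasibility (all g_i <= 0): FAILS
Dual feasibility (all lambda_i >= 0): OK
Complementary slackness (lambda_i * g_i(x) = 0 for all i): OK

Verdict: the first failing condition is primal_feasibility -> primal.

primal


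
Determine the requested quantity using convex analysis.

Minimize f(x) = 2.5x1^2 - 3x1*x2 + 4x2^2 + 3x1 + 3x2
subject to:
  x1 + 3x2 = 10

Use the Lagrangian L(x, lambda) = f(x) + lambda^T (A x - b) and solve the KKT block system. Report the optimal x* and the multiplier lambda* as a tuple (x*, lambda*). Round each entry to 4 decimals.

Form the Lagrangian:
  L(x, lambda) = (1/2) x^T Q x + c^T x + lambda^T (A x - b)
Stationarity (grad_x L = 0): Q x + c + A^T lambda = 0.
Primal feasibility: A x = b.

This gives the KKT block system:
  [ Q   A^T ] [ x     ]   [-c ]
  [ A    0  ] [ lambda ] = [ b ]

Solving the linear system:
  x*      = (2.1408, 2.6197)
  lambda* = (-5.8451)
  f(x*)   = 36.3662

x* = (2.1408, 2.6197), lambda* = (-5.8451)


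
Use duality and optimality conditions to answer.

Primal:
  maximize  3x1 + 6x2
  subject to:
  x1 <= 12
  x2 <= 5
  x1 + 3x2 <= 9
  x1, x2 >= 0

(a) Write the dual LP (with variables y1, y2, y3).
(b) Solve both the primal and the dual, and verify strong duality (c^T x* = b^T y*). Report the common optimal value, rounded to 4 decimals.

The standard primal-dual pair for 'max c^T x s.t. A x <= b, x >= 0' is:
  Dual:  min b^T y  s.t.  A^T y >= c,  y >= 0.

So the dual LP is:
  minimize  12y1 + 5y2 + 9y3
  subject to:
    y1 + y3 >= 3
    y2 + 3y3 >= 6
    y1, y2, y3 >= 0

Solving the primal: x* = (9, 0).
  primal value c^T x* = 27.
Solving the dual: y* = (0, 0, 3).
  dual value b^T y* = 27.
Strong duality: c^T x* = b^T y*. Confirmed.

27


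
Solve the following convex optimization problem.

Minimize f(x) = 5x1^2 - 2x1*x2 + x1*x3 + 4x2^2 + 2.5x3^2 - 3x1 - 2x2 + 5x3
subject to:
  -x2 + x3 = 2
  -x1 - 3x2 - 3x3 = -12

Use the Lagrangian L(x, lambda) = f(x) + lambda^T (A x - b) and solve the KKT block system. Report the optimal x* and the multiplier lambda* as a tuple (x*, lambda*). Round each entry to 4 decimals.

Form the Lagrangian:
  L(x, lambda) = (1/2) x^T Q x + c^T x + lambda^T (A x - b)
Stationarity (grad_x L = 0): Q x + c + A^T lambda = 0.
Primal feasibility: A x = b.

This gives the KKT block system:
  [ Q   A^T ] [ x     ]   [-c ]
  [ A    0  ] [ lambda ] = [ b ]

Solving the linear system:
  x*      = (0.5922, 0.9013, 2.9013)
  lambda* = (-8.0364, 4.0208)
  f(x*)   = 37.6247

x* = (0.5922, 0.9013, 2.9013), lambda* = (-8.0364, 4.0208)


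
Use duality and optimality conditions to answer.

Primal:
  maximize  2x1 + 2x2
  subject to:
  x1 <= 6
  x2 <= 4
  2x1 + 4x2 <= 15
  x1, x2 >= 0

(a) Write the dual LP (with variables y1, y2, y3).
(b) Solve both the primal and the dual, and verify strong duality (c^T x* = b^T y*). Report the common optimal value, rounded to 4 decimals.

The standard primal-dual pair for 'max c^T x s.t. A x <= b, x >= 0' is:
  Dual:  min b^T y  s.t.  A^T y >= c,  y >= 0.

So the dual LP is:
  minimize  6y1 + 4y2 + 15y3
  subject to:
    y1 + 2y3 >= 2
    y2 + 4y3 >= 2
    y1, y2, y3 >= 0

Solving the primal: x* = (6, 0.75).
  primal value c^T x* = 13.5.
Solving the dual: y* = (1, 0, 0.5).
  dual value b^T y* = 13.5.
Strong duality: c^T x* = b^T y*. Confirmed.

13.5


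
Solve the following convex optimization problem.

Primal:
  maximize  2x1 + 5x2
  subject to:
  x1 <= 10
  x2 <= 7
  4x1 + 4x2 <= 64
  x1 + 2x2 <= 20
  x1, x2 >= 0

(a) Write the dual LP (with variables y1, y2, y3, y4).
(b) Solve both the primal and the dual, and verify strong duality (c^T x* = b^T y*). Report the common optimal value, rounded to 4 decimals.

The standard primal-dual pair for 'max c^T x s.t. A x <= b, x >= 0' is:
  Dual:  min b^T y  s.t.  A^T y >= c,  y >= 0.

So the dual LP is:
  minimize  10y1 + 7y2 + 64y3 + 20y4
  subject to:
    y1 + 4y3 + y4 >= 2
    y2 + 4y3 + 2y4 >= 5
    y1, y2, y3, y4 >= 0

Solving the primal: x* = (6, 7).
  primal value c^T x* = 47.
Solving the dual: y* = (0, 1, 0, 2).
  dual value b^T y* = 47.
Strong duality: c^T x* = b^T y*. Confirmed.

47


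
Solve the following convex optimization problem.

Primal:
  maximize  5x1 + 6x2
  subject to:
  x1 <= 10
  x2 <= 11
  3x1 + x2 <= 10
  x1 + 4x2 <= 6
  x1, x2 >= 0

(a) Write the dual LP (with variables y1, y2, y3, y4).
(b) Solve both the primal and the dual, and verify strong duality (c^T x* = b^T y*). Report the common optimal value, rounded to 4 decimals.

The standard primal-dual pair for 'max c^T x s.t. A x <= b, x >= 0' is:
  Dual:  min b^T y  s.t.  A^T y >= c,  y >= 0.

So the dual LP is:
  minimize  10y1 + 11y2 + 10y3 + 6y4
  subject to:
    y1 + 3y3 + y4 >= 5
    y2 + y3 + 4y4 >= 6
    y1, y2, y3, y4 >= 0

Solving the primal: x* = (3.0909, 0.7273).
  primal value c^T x* = 19.8182.
Solving the dual: y* = (0, 0, 1.2727, 1.1818).
  dual value b^T y* = 19.8182.
Strong duality: c^T x* = b^T y*. Confirmed.

19.8182


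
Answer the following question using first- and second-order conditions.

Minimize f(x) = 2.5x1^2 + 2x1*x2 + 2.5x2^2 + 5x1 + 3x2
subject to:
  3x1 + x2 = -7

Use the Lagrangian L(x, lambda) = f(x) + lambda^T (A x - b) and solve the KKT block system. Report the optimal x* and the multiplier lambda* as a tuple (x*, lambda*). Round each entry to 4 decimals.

Form the Lagrangian:
  L(x, lambda) = (1/2) x^T Q x + c^T x + lambda^T (A x - b)
Stationarity (grad_x L = 0): Q x + c + A^T lambda = 0.
Primal feasibility: A x = b.

This gives the KKT block system:
  [ Q   A^T ] [ x     ]   [-c ]
  [ A    0  ] [ lambda ] = [ b ]

Solving the linear system:
  x*      = (-2.2895, -0.1316)
  lambda* = (2.2368)
  f(x*)   = 1.9079

x* = (-2.2895, -0.1316), lambda* = (2.2368)


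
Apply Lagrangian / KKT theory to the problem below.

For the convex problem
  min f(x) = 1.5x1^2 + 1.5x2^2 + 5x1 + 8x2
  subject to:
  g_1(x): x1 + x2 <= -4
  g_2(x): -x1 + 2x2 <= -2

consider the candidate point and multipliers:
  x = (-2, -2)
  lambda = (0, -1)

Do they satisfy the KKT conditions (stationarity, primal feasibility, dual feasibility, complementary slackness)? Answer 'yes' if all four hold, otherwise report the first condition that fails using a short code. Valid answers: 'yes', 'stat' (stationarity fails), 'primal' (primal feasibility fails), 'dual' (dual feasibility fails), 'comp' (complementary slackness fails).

Gradient of f: grad f(x) = Q x + c = (-1, 2)
Constraint values g_i(x) = a_i^T x - b_i:
  g_1((-2, -2)) = 0
  g_2((-2, -2)) = 0
Stationarity residual: grad f(x) + sum_i lambda_i a_i = (0, 0)
  -> stationarity OK
Primal feasibility (all g_i <= 0): OK
Dual feasibility (all lambda_i >= 0): FAILS
Complementary slackness (lambda_i * g_i(x) = 0 for all i): OK

Verdict: the first failing condition is dual_feasibility -> dual.

dual


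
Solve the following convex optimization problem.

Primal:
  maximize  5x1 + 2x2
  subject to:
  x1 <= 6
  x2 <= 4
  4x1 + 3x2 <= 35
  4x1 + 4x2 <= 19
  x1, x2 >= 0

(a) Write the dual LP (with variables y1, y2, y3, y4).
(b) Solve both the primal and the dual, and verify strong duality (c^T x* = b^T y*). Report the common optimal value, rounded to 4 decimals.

The standard primal-dual pair for 'max c^T x s.t. A x <= b, x >= 0' is:
  Dual:  min b^T y  s.t.  A^T y >= c,  y >= 0.

So the dual LP is:
  minimize  6y1 + 4y2 + 35y3 + 19y4
  subject to:
    y1 + 4y3 + 4y4 >= 5
    y2 + 3y3 + 4y4 >= 2
    y1, y2, y3, y4 >= 0

Solving the primal: x* = (4.75, 0).
  primal value c^T x* = 23.75.
Solving the dual: y* = (0, 0, 0, 1.25).
  dual value b^T y* = 23.75.
Strong duality: c^T x* = b^T y*. Confirmed.

23.75


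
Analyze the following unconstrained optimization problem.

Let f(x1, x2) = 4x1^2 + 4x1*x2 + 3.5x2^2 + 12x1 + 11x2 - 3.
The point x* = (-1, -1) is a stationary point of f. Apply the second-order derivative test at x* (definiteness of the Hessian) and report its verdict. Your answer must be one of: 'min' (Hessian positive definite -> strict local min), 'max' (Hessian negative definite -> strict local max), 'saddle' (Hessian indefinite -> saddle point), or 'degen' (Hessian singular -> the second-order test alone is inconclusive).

Compute the Hessian H = grad^2 f:
  H = [[8, 4], [4, 7]]
Verify stationarity: grad f(x*) = H x* + g = (0, 0).
Eigenvalues of H: 3.4689, 11.5311.
Both eigenvalues > 0, so H is positive definite -> x* is a strict local min.

min


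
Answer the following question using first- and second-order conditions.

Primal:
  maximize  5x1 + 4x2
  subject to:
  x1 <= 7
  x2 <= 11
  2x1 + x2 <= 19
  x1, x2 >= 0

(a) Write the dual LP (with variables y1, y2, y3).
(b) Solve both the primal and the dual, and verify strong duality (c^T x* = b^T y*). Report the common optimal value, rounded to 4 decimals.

The standard primal-dual pair for 'max c^T x s.t. A x <= b, x >= 0' is:
  Dual:  min b^T y  s.t.  A^T y >= c,  y >= 0.

So the dual LP is:
  minimize  7y1 + 11y2 + 19y3
  subject to:
    y1 + 2y3 >= 5
    y2 + y3 >= 4
    y1, y2, y3 >= 0

Solving the primal: x* = (4, 11).
  primal value c^T x* = 64.
Solving the dual: y* = (0, 1.5, 2.5).
  dual value b^T y* = 64.
Strong duality: c^T x* = b^T y*. Confirmed.

64


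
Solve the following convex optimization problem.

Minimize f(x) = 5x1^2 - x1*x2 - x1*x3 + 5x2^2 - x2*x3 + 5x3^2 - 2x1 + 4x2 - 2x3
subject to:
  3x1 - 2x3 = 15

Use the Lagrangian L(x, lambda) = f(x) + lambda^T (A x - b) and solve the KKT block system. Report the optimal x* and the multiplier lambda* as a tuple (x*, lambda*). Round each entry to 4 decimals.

Form the Lagrangian:
  L(x, lambda) = (1/2) x^T Q x + c^T x + lambda^T (A x - b)
Stationarity (grad_x L = 0): Q x + c + A^T lambda = 0.
Primal feasibility: A x = b.

This gives the KKT block system:
  [ Q   A^T ] [ x     ]   [-c ]
  [ A    0  ] [ lambda ] = [ b ]

Solving the linear system:
  x*      = (3.71, -0.2225, -1.9351)
  lambda* = (-12.419)
  f(x*)   = 90.9229

x* = (3.71, -0.2225, -1.9351), lambda* = (-12.419)


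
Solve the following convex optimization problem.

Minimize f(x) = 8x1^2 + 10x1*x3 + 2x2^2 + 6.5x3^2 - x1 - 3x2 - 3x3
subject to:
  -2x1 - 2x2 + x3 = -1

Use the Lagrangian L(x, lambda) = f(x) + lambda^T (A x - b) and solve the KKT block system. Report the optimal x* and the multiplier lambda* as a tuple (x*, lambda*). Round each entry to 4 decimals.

Form the Lagrangian:
  L(x, lambda) = (1/2) x^T Q x + c^T x + lambda^T (A x - b)
Stationarity (grad_x L = 0): Q x + c + A^T lambda = 0.
Primal feasibility: A x = b.

This gives the KKT block system:
  [ Q   A^T ] [ x     ]   [-c ]
  [ A    0  ] [ lambda ] = [ b ]

Solving the linear system:
  x*      = (-0.1296, 0.7917, 0.3241)
  lambda* = (0.0833)
  f(x*)   = -1.5671

x* = (-0.1296, 0.7917, 0.3241), lambda* = (0.0833)


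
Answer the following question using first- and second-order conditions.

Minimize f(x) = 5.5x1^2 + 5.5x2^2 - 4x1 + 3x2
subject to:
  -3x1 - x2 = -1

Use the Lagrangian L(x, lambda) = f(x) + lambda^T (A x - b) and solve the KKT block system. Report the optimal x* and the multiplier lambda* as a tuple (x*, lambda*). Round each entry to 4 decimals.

Form the Lagrangian:
  L(x, lambda) = (1/2) x^T Q x + c^T x + lambda^T (A x - b)
Stationarity (grad_x L = 0): Q x + c + A^T lambda = 0.
Primal feasibility: A x = b.

This gives the KKT block system:
  [ Q   A^T ] [ x     ]   [-c ]
  [ A    0  ] [ lambda ] = [ b ]

Solving the linear system:
  x*      = (0.4182, -0.2545)
  lambda* = (0.2)
  f(x*)   = -1.1182

x* = (0.4182, -0.2545), lambda* = (0.2)


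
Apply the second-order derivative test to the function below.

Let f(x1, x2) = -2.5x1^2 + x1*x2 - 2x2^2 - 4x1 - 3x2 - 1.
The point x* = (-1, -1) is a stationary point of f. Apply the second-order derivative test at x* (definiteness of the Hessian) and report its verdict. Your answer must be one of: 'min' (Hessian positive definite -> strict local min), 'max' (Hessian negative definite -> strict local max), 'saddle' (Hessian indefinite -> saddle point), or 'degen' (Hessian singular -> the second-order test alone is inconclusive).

Compute the Hessian H = grad^2 f:
  H = [[-5, 1], [1, -4]]
Verify stationarity: grad f(x*) = H x* + g = (0, 0).
Eigenvalues of H: -5.618, -3.382.
Both eigenvalues < 0, so H is negative definite -> x* is a strict local max.

max


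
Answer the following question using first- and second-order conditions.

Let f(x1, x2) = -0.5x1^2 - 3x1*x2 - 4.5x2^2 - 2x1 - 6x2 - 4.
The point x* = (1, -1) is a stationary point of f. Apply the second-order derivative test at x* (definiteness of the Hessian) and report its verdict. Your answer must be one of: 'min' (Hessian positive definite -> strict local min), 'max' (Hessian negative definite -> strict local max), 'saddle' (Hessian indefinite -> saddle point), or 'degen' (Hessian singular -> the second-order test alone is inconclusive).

Compute the Hessian H = grad^2 f:
  H = [[-1, -3], [-3, -9]]
Verify stationarity: grad f(x*) = H x* + g = (0, 0).
Eigenvalues of H: -10, 0.
H has a zero eigenvalue (singular; negative semidefinite but not definite), so H is neither positive definite, negative definite, nor indefinite. The second-order test alone is inconclusive -> degen.
(Indeed, f is constant along the null direction of H through x*, so x* is not a strict local extremum.)

degen


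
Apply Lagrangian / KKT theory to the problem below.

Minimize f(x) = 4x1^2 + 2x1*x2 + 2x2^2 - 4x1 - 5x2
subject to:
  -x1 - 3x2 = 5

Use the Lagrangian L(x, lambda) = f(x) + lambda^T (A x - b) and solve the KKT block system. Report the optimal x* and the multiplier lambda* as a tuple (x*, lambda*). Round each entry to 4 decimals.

Form the Lagrangian:
  L(x, lambda) = (1/2) x^T Q x + c^T x + lambda^T (A x - b)
Stationarity (grad_x L = 0): Q x + c + A^T lambda = 0.
Primal feasibility: A x = b.

This gives the KKT block system:
  [ Q   A^T ] [ x     ]   [-c ]
  [ A    0  ] [ lambda ] = [ b ]

Solving the linear system:
  x*      = (0.4844, -1.8281)
  lambda* = (-3.7812)
  f(x*)   = 13.0547

x* = (0.4844, -1.8281), lambda* = (-3.7812)


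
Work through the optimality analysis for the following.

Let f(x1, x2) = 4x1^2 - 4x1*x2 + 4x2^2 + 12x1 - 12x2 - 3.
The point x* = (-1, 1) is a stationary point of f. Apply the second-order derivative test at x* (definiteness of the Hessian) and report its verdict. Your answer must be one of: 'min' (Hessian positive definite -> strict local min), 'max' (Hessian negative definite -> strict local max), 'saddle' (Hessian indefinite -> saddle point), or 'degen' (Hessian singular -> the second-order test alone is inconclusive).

Compute the Hessian H = grad^2 f:
  H = [[8, -4], [-4, 8]]
Verify stationarity: grad f(x*) = H x* + g = (0, 0).
Eigenvalues of H: 4, 12.
Both eigenvalues > 0, so H is positive definite -> x* is a strict local min.

min


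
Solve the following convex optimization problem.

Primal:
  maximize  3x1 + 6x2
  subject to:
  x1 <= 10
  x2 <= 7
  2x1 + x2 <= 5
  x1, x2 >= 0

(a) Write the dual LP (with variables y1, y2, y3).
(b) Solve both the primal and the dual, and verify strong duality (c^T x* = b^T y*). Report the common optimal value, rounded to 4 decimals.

The standard primal-dual pair for 'max c^T x s.t. A x <= b, x >= 0' is:
  Dual:  min b^T y  s.t.  A^T y >= c,  y >= 0.

So the dual LP is:
  minimize  10y1 + 7y2 + 5y3
  subject to:
    y1 + 2y3 >= 3
    y2 + y3 >= 6
    y1, y2, y3 >= 0

Solving the primal: x* = (0, 5).
  primal value c^T x* = 30.
Solving the dual: y* = (0, 0, 6).
  dual value b^T y* = 30.
Strong duality: c^T x* = b^T y*. Confirmed.

30


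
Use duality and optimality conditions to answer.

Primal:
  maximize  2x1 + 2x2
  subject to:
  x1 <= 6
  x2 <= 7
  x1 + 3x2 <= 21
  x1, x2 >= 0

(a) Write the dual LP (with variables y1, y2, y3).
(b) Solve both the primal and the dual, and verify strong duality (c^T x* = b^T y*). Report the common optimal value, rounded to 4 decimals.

The standard primal-dual pair for 'max c^T x s.t. A x <= b, x >= 0' is:
  Dual:  min b^T y  s.t.  A^T y >= c,  y >= 0.

So the dual LP is:
  minimize  6y1 + 7y2 + 21y3
  subject to:
    y1 + y3 >= 2
    y2 + 3y3 >= 2
    y1, y2, y3 >= 0

Solving the primal: x* = (6, 5).
  primal value c^T x* = 22.
Solving the dual: y* = (1.3333, 0, 0.6667).
  dual value b^T y* = 22.
Strong duality: c^T x* = b^T y*. Confirmed.

22


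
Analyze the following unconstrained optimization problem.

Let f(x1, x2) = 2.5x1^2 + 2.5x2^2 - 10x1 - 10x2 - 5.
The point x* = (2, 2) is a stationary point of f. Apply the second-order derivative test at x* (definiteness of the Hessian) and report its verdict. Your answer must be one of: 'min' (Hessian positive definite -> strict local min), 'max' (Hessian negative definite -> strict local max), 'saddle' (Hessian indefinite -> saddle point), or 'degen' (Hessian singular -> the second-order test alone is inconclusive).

Compute the Hessian H = grad^2 f:
  H = [[5, 0], [0, 5]]
Verify stationarity: grad f(x*) = H x* + g = (0, 0).
Eigenvalues of H: 5, 5.
Both eigenvalues > 0, so H is positive definite -> x* is a strict local min.

min


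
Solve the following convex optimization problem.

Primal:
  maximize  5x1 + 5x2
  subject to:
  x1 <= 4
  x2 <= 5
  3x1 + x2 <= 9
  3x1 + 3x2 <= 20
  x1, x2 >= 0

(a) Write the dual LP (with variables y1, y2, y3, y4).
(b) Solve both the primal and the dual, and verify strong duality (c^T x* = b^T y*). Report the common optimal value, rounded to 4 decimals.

The standard primal-dual pair for 'max c^T x s.t. A x <= b, x >= 0' is:
  Dual:  min b^T y  s.t.  A^T y >= c,  y >= 0.

So the dual LP is:
  minimize  4y1 + 5y2 + 9y3 + 20y4
  subject to:
    y1 + 3y3 + 3y4 >= 5
    y2 + y3 + 3y4 >= 5
    y1, y2, y3, y4 >= 0

Solving the primal: x* = (1.3333, 5).
  primal value c^T x* = 31.6667.
Solving the dual: y* = (0, 3.3333, 1.6667, 0).
  dual value b^T y* = 31.6667.
Strong duality: c^T x* = b^T y*. Confirmed.

31.6667


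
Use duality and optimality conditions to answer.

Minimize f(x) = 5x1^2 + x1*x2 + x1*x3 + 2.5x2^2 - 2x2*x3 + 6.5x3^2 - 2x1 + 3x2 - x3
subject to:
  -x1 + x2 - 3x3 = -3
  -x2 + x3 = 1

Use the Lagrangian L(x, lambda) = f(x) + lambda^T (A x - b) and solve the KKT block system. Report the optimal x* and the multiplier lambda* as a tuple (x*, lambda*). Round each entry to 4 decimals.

Form the Lagrangian:
  L(x, lambda) = (1/2) x^T Q x + c^T x + lambda^T (A x - b)
Stationarity (grad_x L = 0): Q x + c + A^T lambda = 0.
Primal feasibility: A x = b.

This gives the KKT block system:
  [ Q   A^T ] [ x     ]   [-c ]
  [ A    0  ] [ lambda ] = [ b ]

Solving the linear system:
  x*      = (0.6522, -0.3261, 0.6739)
  lambda* = (4.8696, 5.5435)
  f(x*)   = 3.0543

x* = (0.6522, -0.3261, 0.6739), lambda* = (4.8696, 5.5435)


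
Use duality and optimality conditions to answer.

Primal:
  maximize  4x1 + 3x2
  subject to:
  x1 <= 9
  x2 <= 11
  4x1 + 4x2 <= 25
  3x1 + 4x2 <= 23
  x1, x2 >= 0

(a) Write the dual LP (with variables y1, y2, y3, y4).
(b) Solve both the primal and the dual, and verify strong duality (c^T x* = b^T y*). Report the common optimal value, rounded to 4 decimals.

The standard primal-dual pair for 'max c^T x s.t. A x <= b, x >= 0' is:
  Dual:  min b^T y  s.t.  A^T y >= c,  y >= 0.

So the dual LP is:
  minimize  9y1 + 11y2 + 25y3 + 23y4
  subject to:
    y1 + 4y3 + 3y4 >= 4
    y2 + 4y3 + 4y4 >= 3
    y1, y2, y3, y4 >= 0

Solving the primal: x* = (6.25, 0).
  primal value c^T x* = 25.
Solving the dual: y* = (0, 0, 1, 0).
  dual value b^T y* = 25.
Strong duality: c^T x* = b^T y*. Confirmed.

25


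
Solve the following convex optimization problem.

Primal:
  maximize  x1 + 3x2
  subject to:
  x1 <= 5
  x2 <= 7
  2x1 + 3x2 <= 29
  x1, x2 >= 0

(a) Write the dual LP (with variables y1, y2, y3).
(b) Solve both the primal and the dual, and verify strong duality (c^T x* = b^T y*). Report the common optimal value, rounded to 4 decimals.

The standard primal-dual pair for 'max c^T x s.t. A x <= b, x >= 0' is:
  Dual:  min b^T y  s.t.  A^T y >= c,  y >= 0.

So the dual LP is:
  minimize  5y1 + 7y2 + 29y3
  subject to:
    y1 + 2y3 >= 1
    y2 + 3y3 >= 3
    y1, y2, y3 >= 0

Solving the primal: x* = (4, 7).
  primal value c^T x* = 25.
Solving the dual: y* = (0, 1.5, 0.5).
  dual value b^T y* = 25.
Strong duality: c^T x* = b^T y*. Confirmed.

25


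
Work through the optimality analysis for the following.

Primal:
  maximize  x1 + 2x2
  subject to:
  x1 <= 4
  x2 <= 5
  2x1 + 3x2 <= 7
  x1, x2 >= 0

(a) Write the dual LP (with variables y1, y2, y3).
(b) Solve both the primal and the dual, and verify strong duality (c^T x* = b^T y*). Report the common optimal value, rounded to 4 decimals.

The standard primal-dual pair for 'max c^T x s.t. A x <= b, x >= 0' is:
  Dual:  min b^T y  s.t.  A^T y >= c,  y >= 0.

So the dual LP is:
  minimize  4y1 + 5y2 + 7y3
  subject to:
    y1 + 2y3 >= 1
    y2 + 3y3 >= 2
    y1, y2, y3 >= 0

Solving the primal: x* = (0, 2.3333).
  primal value c^T x* = 4.6667.
Solving the dual: y* = (0, 0, 0.6667).
  dual value b^T y* = 4.6667.
Strong duality: c^T x* = b^T y*. Confirmed.

4.6667


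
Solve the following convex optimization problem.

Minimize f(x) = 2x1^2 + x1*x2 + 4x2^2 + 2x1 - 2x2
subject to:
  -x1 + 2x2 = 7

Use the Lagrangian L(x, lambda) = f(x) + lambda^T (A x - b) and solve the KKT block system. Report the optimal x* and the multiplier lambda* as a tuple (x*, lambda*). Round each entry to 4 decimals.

Form the Lagrangian:
  L(x, lambda) = (1/2) x^T Q x + c^T x + lambda^T (A x - b)
Stationarity (grad_x L = 0): Q x + c + A^T lambda = 0.
Primal feasibility: A x = b.

This gives the KKT block system:
  [ Q   A^T ] [ x     ]   [-c ]
  [ A    0  ] [ lambda ] = [ b ]

Solving the linear system:
  x*      = (-2.6429, 2.1786)
  lambda* = (-6.3929)
  f(x*)   = 17.5536

x* = (-2.6429, 2.1786), lambda* = (-6.3929)


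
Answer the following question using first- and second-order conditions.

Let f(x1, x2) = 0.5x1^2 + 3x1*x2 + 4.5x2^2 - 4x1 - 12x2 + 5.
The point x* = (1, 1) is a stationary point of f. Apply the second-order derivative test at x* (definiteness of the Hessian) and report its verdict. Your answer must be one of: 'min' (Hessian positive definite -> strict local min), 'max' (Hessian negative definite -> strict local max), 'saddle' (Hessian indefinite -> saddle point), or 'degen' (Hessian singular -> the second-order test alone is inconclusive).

Compute the Hessian H = grad^2 f:
  H = [[1, 3], [3, 9]]
Verify stationarity: grad f(x*) = H x* + g = (0, 0).
Eigenvalues of H: 0, 10.
H has a zero eigenvalue (singular; positive semidefinite but not definite), so H is neither positive definite, negative definite, nor indefinite. The second-order test alone is inconclusive -> degen.
(Indeed, f is constant along the null direction of H through x*, so x* is not a strict local extremum.)

degen


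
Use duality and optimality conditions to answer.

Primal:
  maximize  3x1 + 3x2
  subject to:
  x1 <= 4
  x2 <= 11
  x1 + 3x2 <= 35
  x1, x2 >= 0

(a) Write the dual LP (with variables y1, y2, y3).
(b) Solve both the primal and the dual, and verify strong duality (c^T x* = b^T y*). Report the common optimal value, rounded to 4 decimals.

The standard primal-dual pair for 'max c^T x s.t. A x <= b, x >= 0' is:
  Dual:  min b^T y  s.t.  A^T y >= c,  y >= 0.

So the dual LP is:
  minimize  4y1 + 11y2 + 35y3
  subject to:
    y1 + y3 >= 3
    y2 + 3y3 >= 3
    y1, y2, y3 >= 0

Solving the primal: x* = (4, 10.3333).
  primal value c^T x* = 43.
Solving the dual: y* = (2, 0, 1).
  dual value b^T y* = 43.
Strong duality: c^T x* = b^T y*. Confirmed.

43


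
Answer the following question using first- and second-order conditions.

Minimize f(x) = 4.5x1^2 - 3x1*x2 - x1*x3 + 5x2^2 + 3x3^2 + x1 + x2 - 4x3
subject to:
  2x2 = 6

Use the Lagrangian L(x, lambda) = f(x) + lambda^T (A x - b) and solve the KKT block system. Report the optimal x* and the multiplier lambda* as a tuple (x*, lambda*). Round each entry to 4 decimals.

Form the Lagrangian:
  L(x, lambda) = (1/2) x^T Q x + c^T x + lambda^T (A x - b)
Stationarity (grad_x L = 0): Q x + c + A^T lambda = 0.
Primal feasibility: A x = b.

This gives the KKT block system:
  [ Q   A^T ] [ x     ]   [-c ]
  [ A    0  ] [ lambda ] = [ b ]

Solving the linear system:
  x*      = (0.9811, 3, 0.8302)
  lambda* = (-14.0283)
  f(x*)   = 42.4151

x* = (0.9811, 3, 0.8302), lambda* = (-14.0283)


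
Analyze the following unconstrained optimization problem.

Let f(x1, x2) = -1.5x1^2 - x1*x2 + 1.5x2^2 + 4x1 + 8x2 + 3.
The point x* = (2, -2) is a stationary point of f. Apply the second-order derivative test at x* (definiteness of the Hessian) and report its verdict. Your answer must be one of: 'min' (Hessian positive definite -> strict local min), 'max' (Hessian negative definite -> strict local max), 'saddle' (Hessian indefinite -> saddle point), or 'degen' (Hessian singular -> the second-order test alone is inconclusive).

Compute the Hessian H = grad^2 f:
  H = [[-3, -1], [-1, 3]]
Verify stationarity: grad f(x*) = H x* + g = (0, 0).
Eigenvalues of H: -3.1623, 3.1623.
Eigenvalues have mixed signs, so H is indefinite -> x* is a saddle point.

saddle
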